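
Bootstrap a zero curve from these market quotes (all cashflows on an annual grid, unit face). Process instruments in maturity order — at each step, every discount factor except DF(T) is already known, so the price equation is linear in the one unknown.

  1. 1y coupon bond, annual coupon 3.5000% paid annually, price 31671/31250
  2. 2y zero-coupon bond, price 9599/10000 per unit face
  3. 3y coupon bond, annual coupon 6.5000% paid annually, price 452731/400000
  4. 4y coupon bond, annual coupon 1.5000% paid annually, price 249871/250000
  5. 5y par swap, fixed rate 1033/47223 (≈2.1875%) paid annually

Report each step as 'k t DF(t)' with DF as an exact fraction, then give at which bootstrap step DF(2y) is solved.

1 1 612/625
2 2 9599/10000
3 3 2361/2500
4 4 9421/10000
5 5 8967/10000
DF(2y) is solved at step 2

step 1 [1y] bond c/1=7/200: DF=(31671/31250 − 7/200·(0))/(1+7/200) = 612/625 ≈ 0.979200
step 2 [2y] zero: DF = P = 9599/10000 ≈ 0.959900
step 3 [3y] bond c/1=13/200: DF=(452731/400000 − 13/200·(0.979200+0.959900))/(1+13/200) = 2361/2500 ≈ 0.944400
step 4 [4y] bond c/1=3/200: DF=(249871/250000 − 3/200·(0.979200+0.959900+0.944400))/(1+3/200) = 9421/10000 ≈ 0.942100
step 5 [5y] swap r/1=1033/47223: DF=(1 − 1033/47223·(0.979200+0.959900+0.944400+0.942100))/(1+1033/47223) = 8967/10000 ≈ 0.896700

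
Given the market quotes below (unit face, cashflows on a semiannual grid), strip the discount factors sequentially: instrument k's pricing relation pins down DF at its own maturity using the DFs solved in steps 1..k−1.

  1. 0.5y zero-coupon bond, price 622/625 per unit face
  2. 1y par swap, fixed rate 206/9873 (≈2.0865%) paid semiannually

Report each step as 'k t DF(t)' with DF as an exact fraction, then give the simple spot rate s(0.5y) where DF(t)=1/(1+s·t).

1 1/2 622/625
2 1 4897/5000
s(0.5y) = (1/(622/625) − 1)/(1/2) = 3/311 ≈ 0.9646%

step 1 [0.5y] zero: DF = P = 622/625 ≈ 0.995200
step 2 [1y] swap r/2=103/9873: DF=(1 − 103/9873·(0.995200))/(1+103/9873) = 4897/5000 ≈ 0.979400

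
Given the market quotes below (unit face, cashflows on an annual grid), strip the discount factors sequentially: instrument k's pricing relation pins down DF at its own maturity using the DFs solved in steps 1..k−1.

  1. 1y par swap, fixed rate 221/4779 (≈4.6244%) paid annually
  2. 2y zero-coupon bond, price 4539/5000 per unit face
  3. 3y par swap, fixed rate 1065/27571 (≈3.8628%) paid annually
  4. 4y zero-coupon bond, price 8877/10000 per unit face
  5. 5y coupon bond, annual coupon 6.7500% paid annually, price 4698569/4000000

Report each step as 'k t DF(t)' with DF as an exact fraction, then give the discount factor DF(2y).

1 1 4779/5000
2 2 4539/5000
3 3 1787/2000
4 4 8877/10000
5 5 8699/10000
DF(2y) = 4539/5000 ≈ 0.907800

step 1 [1y] swap r/1=221/4779: DF=(1 − 221/4779·(0))/(1+221/4779) = 4779/5000 ≈ 0.955800
step 2 [2y] zero: DF = P = 4539/5000 ≈ 0.907800
step 3 [3y] swap r/1=1065/27571: DF=(1 − 1065/27571·(0.955800+0.907800))/(1+1065/27571) = 1787/2000 ≈ 0.893500
step 4 [4y] zero: DF = P = 8877/10000 ≈ 0.887700
step 5 [5y] bond c/1=27/400: DF=(4698569/4000000 − 27/400·(0.955800+0.907800+0.893500+0.887700))/(1+27/400) = 8699/10000 ≈ 0.869900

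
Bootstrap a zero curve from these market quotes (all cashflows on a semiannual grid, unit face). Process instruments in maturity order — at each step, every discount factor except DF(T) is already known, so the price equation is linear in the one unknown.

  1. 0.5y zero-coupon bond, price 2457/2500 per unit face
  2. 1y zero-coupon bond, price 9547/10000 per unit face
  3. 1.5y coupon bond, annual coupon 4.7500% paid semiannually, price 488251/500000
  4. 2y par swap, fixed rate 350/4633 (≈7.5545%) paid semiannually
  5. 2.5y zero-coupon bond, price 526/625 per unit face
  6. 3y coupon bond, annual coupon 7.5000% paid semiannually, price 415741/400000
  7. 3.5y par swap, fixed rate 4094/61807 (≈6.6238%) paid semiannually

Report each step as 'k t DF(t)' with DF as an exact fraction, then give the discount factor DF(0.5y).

step 1 [0.5y] zero: DF = P = 2457/2500 ≈ 0.982800
step 2 [1y] zero: DF = P = 9547/10000 ≈ 0.954700
step 3 [1.5y] bond c/2=19/800: DF=(488251/500000 − 19/800·(0.982800+0.954700))/(1+19/800) = 9089/10000 ≈ 0.908900
step 4 [2y] swap r/2=175/4633: DF=(1 − 175/4633·(0.982800+0.954700+0.908900))/(1+175/4633) = 43/50 ≈ 0.860000
step 5 [2.5y] zero: DF = P = 526/625 ≈ 0.841600
step 6 [3y] bond c/2=3/80: DF=(415741/400000 − 3/80·(0.982800+0.954700+0.908900+0.860000+0.841600))/(1+3/80) = 4187/5000 ≈ 0.837400
step 7 [3.5y] swap r/2=2047/61807: DF=(1 − 2047/61807·(0.982800+0.954700+0.908900+0.860000+0.841600+0.837400))/(1+2047/61807) = 7953/10000 ≈ 0.795300

1 1/2 2457/2500
2 1 9547/10000
3 3/2 9089/10000
4 2 43/50
5 5/2 526/625
6 3 4187/5000
7 7/2 7953/10000
DF(0.5y) = 2457/2500 ≈ 0.982800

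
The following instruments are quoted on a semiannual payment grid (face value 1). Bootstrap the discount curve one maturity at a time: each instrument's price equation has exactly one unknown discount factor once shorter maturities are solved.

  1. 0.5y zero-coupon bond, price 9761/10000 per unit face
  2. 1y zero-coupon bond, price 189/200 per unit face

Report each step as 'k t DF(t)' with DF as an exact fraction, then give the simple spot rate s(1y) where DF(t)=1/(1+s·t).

step 1 [0.5y] zero: DF = P = 9761/10000 ≈ 0.976100
step 2 [1y] zero: DF = P = 189/200 ≈ 0.945000

1 1/2 9761/10000
2 1 189/200
s(1y) = (1/(189/200) − 1)/(1) = 11/189 ≈ 5.8201%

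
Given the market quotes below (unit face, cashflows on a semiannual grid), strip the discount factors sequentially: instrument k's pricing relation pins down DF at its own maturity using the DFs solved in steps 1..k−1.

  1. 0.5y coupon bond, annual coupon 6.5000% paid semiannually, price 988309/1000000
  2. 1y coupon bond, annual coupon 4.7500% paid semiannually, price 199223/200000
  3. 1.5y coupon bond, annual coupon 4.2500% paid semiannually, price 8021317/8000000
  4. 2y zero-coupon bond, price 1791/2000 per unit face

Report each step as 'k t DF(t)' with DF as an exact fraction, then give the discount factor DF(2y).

step 1 [0.5y] bond c/2=13/400: DF=(988309/1000000 − 13/400·(0))/(1+13/400) = 2393/2500 ≈ 0.957200
step 2 [1y] bond c/2=19/800: DF=(199223/200000 − 19/800·(0.957200))/(1+19/800) = 2377/2500 ≈ 0.950800
step 3 [1.5y] bond c/2=17/800: DF=(8021317/8000000 − 17/800·(0.957200+0.950800))/(1+17/800) = 9421/10000 ≈ 0.942100
step 4 [2y] zero: DF = P = 1791/2000 ≈ 0.895500

1 1/2 2393/2500
2 1 2377/2500
3 3/2 9421/10000
4 2 1791/2000
DF(2y) = 1791/2000 ≈ 0.895500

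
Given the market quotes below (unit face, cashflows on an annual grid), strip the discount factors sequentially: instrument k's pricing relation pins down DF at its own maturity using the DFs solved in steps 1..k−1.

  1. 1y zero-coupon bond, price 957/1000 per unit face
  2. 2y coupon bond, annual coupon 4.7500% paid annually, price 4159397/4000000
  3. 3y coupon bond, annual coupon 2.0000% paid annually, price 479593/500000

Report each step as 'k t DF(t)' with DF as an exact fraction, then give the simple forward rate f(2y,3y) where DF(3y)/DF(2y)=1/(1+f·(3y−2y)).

1 1 957/1000
2 2 9493/10000
3 3 903/1000
f(2y,3y) = ((9493/10000)/(903/1000) − 1)/(1) = 463/9030 ≈ 5.1274%

step 1 [1y] zero: DF = P = 957/1000 ≈ 0.957000
step 2 [2y] bond c/1=19/400: DF=(4159397/4000000 − 19/400·(0.957000))/(1+19/400) = 9493/10000 ≈ 0.949300
step 3 [3y] bond c/1=1/50: DF=(479593/500000 − 1/50·(0.957000+0.949300))/(1+1/50) = 903/1000 ≈ 0.903000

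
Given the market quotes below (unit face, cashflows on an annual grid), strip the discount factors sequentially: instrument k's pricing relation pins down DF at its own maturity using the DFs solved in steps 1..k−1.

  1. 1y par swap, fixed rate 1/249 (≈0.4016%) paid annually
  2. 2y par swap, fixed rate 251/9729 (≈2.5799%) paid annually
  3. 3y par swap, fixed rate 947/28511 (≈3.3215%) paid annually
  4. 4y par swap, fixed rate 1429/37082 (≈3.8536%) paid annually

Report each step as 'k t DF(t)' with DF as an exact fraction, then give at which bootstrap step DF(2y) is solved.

1 1 249/250
2 2 4749/5000
3 3 9053/10000
4 4 8571/10000
DF(2y) is solved at step 2

step 1 [1y] swap r/1=1/249: DF=(1 − 1/249·(0))/(1+1/249) = 249/250 ≈ 0.996000
step 2 [2y] swap r/1=251/9729: DF=(1 − 251/9729·(0.996000))/(1+251/9729) = 4749/5000 ≈ 0.949800
step 3 [3y] swap r/1=947/28511: DF=(1 − 947/28511·(0.996000+0.949800))/(1+947/28511) = 9053/10000 ≈ 0.905300
step 4 [4y] swap r/1=1429/37082: DF=(1 − 1429/37082·(0.996000+0.949800+0.905300))/(1+1429/37082) = 8571/10000 ≈ 0.857100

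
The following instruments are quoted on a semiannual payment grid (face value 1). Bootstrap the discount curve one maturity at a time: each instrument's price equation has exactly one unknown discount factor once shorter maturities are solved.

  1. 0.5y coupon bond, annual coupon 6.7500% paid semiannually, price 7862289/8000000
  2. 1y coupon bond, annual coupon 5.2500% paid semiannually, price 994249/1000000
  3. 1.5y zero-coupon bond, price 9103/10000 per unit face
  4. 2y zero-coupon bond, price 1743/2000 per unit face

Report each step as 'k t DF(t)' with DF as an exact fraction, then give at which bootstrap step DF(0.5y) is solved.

1 1/2 9507/10000
2 1 1889/2000
3 3/2 9103/10000
4 2 1743/2000
DF(0.5y) is solved at step 1

step 1 [0.5y] bond c/2=27/800: DF=(7862289/8000000 − 27/800·(0))/(1+27/800) = 9507/10000 ≈ 0.950700
step 2 [1y] bond c/2=21/800: DF=(994249/1000000 − 21/800·(0.950700))/(1+21/800) = 1889/2000 ≈ 0.944500
step 3 [1.5y] zero: DF = P = 9103/10000 ≈ 0.910300
step 4 [2y] zero: DF = P = 1743/2000 ≈ 0.871500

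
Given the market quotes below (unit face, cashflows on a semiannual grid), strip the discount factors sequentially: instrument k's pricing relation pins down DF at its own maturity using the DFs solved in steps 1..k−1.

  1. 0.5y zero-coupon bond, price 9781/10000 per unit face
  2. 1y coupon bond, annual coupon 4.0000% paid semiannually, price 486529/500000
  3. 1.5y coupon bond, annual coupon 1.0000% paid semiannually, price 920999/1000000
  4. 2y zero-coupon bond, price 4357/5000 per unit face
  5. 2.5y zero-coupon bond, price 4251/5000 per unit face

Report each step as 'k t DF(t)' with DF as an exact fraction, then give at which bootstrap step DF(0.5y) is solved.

1 1/2 9781/10000
2 1 2337/2500
3 3/2 9069/10000
4 2 4357/5000
5 5/2 4251/5000
DF(0.5y) is solved at step 1

step 1 [0.5y] zero: DF = P = 9781/10000 ≈ 0.978100
step 2 [1y] bond c/2=1/50: DF=(486529/500000 − 1/50·(0.978100))/(1+1/50) = 2337/2500 ≈ 0.934800
step 3 [1.5y] bond c/2=1/200: DF=(920999/1000000 − 1/200·(0.978100+0.934800))/(1+1/200) = 9069/10000 ≈ 0.906900
step 4 [2y] zero: DF = P = 4357/5000 ≈ 0.871400
step 5 [2.5y] zero: DF = P = 4251/5000 ≈ 0.850200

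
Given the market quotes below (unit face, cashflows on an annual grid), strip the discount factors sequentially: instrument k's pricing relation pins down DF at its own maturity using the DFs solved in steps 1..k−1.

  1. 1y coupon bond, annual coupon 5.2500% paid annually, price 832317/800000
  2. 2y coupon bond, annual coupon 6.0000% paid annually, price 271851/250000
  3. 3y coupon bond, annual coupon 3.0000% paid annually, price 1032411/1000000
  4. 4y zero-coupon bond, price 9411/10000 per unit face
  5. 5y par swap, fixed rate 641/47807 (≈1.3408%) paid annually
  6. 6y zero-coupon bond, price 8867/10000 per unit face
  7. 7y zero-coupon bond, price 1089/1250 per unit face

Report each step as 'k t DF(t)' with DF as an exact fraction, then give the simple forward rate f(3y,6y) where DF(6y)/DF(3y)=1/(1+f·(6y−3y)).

1 1 1977/2000
2 2 9699/10000
3 3 9453/10000
4 4 9411/10000
5 5 9359/10000
6 6 8867/10000
7 7 1089/1250
f(3y,6y) = ((9453/10000)/(8867/10000) − 1)/(3) = 586/26601 ≈ 2.2029%

step 1 [1y] bond c/1=21/400: DF=(832317/800000 − 21/400·(0))/(1+21/400) = 1977/2000 ≈ 0.988500
step 2 [2y] bond c/1=3/50: DF=(271851/250000 − 3/50·(0.988500))/(1+3/50) = 9699/10000 ≈ 0.969900
step 3 [3y] bond c/1=3/100: DF=(1032411/1000000 − 3/100·(0.988500+0.969900))/(1+3/100) = 9453/10000 ≈ 0.945300
step 4 [4y] zero: DF = P = 9411/10000 ≈ 0.941100
step 5 [5y] swap r/1=641/47807: DF=(1 − 641/47807·(0.988500+0.969900+0.945300+0.941100))/(1+641/47807) = 9359/10000 ≈ 0.935900
step 6 [6y] zero: DF = P = 8867/10000 ≈ 0.886700
step 7 [7y] zero: DF = P = 1089/1250 ≈ 0.871200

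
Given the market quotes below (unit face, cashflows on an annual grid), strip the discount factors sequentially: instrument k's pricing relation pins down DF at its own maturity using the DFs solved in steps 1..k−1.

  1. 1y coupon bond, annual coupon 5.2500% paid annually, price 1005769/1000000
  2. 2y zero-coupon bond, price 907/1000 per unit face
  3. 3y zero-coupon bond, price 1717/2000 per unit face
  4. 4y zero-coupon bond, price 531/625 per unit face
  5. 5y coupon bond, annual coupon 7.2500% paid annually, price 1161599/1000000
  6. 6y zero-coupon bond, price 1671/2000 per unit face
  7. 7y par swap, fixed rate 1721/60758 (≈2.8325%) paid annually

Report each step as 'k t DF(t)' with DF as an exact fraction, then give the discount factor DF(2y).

1 1 2389/2500
2 2 907/1000
3 3 1717/2000
4 4 531/625
5 5 8417/10000
6 6 1671/2000
7 7 8279/10000
DF(2y) = 907/1000 ≈ 0.907000

step 1 [1y] bond c/1=21/400: DF=(1005769/1000000 − 21/400·(0))/(1+21/400) = 2389/2500 ≈ 0.955600
step 2 [2y] zero: DF = P = 907/1000 ≈ 0.907000
step 3 [3y] zero: DF = P = 1717/2000 ≈ 0.858500
step 4 [4y] zero: DF = P = 531/625 ≈ 0.849600
step 5 [5y] bond c/1=29/400: DF=(1161599/1000000 − 29/400·(0.955600+0.907000+0.858500+0.849600))/(1+29/400) = 8417/10000 ≈ 0.841700
step 6 [6y] zero: DF = P = 1671/2000 ≈ 0.835500
step 7 [7y] swap r/1=1721/60758: DF=(1 − 1721/60758·(0.955600+0.907000+0.858500+0.849600+0.841700+0.835500))/(1+1721/60758) = 8279/10000 ≈ 0.827900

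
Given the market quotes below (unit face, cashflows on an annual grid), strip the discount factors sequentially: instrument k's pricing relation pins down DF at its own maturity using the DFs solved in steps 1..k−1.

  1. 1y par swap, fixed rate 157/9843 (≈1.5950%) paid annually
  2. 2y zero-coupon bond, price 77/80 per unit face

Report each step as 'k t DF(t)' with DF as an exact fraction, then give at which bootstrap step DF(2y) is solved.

1 1 9843/10000
2 2 77/80
DF(2y) is solved at step 2

step 1 [1y] swap r/1=157/9843: DF=(1 − 157/9843·(0))/(1+157/9843) = 9843/10000 ≈ 0.984300
step 2 [2y] zero: DF = P = 77/80 ≈ 0.962500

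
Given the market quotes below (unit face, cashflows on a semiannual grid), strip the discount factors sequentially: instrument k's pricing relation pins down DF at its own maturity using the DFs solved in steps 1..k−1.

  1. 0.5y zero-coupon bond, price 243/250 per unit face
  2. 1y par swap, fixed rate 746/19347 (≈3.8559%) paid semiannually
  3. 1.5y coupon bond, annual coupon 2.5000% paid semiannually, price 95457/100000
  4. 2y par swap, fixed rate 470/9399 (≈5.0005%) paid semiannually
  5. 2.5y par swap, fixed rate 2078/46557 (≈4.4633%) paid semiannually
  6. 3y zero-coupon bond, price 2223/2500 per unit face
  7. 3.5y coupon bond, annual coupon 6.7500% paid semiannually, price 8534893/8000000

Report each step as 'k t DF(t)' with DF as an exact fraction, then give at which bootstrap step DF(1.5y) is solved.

1 1/2 243/250
2 1 9627/10000
3 3/2 9189/10000
4 2 453/500
5 5/2 8961/10000
6 3 2223/2500
7 7/2 851/1000
DF(1.5y) is solved at step 3

step 1 [0.5y] zero: DF = P = 243/250 ≈ 0.972000
step 2 [1y] swap r/2=373/19347: DF=(1 − 373/19347·(0.972000))/(1+373/19347) = 9627/10000 ≈ 0.962700
step 3 [1.5y] bond c/2=1/80: DF=(95457/100000 − 1/80·(0.972000+0.962700))/(1+1/80) = 9189/10000 ≈ 0.918900
step 4 [2y] swap r/2=235/9399: DF=(1 − 235/9399·(0.972000+0.962700+0.918900))/(1+235/9399) = 453/500 ≈ 0.906000
step 5 [2.5y] swap r/2=1039/46557: DF=(1 − 1039/46557·(0.972000+0.962700+0.918900+0.906000))/(1+1039/46557) = 8961/10000 ≈ 0.896100
step 6 [3y] zero: DF = P = 2223/2500 ≈ 0.889200
step 7 [3.5y] bond c/2=27/800: DF=(8534893/8000000 − 27/800·(0.972000+0.962700+0.918900+0.906000+0.896100+0.889200))/(1+27/800) = 851/1000 ≈ 0.851000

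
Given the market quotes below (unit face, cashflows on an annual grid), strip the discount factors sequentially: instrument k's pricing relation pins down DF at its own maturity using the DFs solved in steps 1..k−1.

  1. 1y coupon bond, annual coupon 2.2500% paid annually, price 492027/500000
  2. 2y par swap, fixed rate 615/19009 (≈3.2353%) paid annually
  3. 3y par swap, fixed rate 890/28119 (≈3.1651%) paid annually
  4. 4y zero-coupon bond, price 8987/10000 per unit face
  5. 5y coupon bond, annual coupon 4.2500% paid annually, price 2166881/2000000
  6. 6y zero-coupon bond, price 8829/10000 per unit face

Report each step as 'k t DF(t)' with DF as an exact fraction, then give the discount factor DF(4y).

step 1 [1y] bond c/1=9/400: DF=(492027/500000 − 9/400·(0))/(1+9/400) = 1203/1250 ≈ 0.962400
step 2 [2y] swap r/1=615/19009: DF=(1 − 615/19009·(0.962400))/(1+615/19009) = 1877/2000 ≈ 0.938500
step 3 [3y] swap r/1=890/28119: DF=(1 − 890/28119·(0.962400+0.938500))/(1+890/28119) = 911/1000 ≈ 0.911000
step 4 [4y] zero: DF = P = 8987/10000 ≈ 0.898700
step 5 [5y] bond c/1=17/400: DF=(2166881/2000000 − 17/400·(0.962400+0.938500+0.911000+0.898700))/(1+17/400) = 111/125 ≈ 0.888000
step 6 [6y] zero: DF = P = 8829/10000 ≈ 0.882900

1 1 1203/1250
2 2 1877/2000
3 3 911/1000
4 4 8987/10000
5 5 111/125
6 6 8829/10000
DF(4y) = 8987/10000 ≈ 0.898700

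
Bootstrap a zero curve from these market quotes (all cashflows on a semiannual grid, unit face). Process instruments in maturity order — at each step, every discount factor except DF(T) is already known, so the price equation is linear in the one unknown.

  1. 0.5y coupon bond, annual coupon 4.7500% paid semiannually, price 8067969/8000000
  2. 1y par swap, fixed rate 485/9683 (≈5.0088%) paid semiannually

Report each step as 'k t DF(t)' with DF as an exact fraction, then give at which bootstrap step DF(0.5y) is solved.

step 1 [0.5y] bond c/2=19/800: DF=(8067969/8000000 − 19/800·(0))/(1+19/800) = 9851/10000 ≈ 0.985100
step 2 [1y] swap r/2=485/19366: DF=(1 − 485/19366·(0.985100))/(1+485/19366) = 1903/2000 ≈ 0.951500

1 1/2 9851/10000
2 1 1903/2000
DF(0.5y) is solved at step 1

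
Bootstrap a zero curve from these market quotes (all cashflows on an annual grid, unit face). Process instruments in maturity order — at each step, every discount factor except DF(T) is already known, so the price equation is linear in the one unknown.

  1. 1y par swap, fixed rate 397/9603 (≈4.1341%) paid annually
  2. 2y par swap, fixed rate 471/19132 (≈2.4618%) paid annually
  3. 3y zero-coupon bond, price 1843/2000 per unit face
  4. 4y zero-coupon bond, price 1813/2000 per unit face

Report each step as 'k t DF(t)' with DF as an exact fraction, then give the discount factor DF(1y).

1 1 9603/10000
2 2 9529/10000
3 3 1843/2000
4 4 1813/2000
DF(1y) = 9603/10000 ≈ 0.960300

step 1 [1y] swap r/1=397/9603: DF=(1 − 397/9603·(0))/(1+397/9603) = 9603/10000 ≈ 0.960300
step 2 [2y] swap r/1=471/19132: DF=(1 − 471/19132·(0.960300))/(1+471/19132) = 9529/10000 ≈ 0.952900
step 3 [3y] zero: DF = P = 1843/2000 ≈ 0.921500
step 4 [4y] zero: DF = P = 1813/2000 ≈ 0.906500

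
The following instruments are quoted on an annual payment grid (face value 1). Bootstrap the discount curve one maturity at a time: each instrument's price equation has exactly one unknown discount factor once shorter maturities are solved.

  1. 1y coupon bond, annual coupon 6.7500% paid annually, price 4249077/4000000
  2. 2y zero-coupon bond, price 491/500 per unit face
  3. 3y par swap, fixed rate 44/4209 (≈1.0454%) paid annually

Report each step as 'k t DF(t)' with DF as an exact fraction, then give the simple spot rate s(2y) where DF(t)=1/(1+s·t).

step 1 [1y] bond c/1=27/400: DF=(4249077/4000000 − 27/400·(0))/(1+27/400) = 9951/10000 ≈ 0.995100
step 2 [2y] zero: DF = P = 491/500 ≈ 0.982000
step 3 [3y] swap r/1=44/4209: DF=(1 − 44/4209·(0.995100+0.982000))/(1+44/4209) = 2423/2500 ≈ 0.969200

1 1 9951/10000
2 2 491/500
3 3 2423/2500
s(2y) = (1/(491/500) − 1)/(2) = 9/982 ≈ 0.9165%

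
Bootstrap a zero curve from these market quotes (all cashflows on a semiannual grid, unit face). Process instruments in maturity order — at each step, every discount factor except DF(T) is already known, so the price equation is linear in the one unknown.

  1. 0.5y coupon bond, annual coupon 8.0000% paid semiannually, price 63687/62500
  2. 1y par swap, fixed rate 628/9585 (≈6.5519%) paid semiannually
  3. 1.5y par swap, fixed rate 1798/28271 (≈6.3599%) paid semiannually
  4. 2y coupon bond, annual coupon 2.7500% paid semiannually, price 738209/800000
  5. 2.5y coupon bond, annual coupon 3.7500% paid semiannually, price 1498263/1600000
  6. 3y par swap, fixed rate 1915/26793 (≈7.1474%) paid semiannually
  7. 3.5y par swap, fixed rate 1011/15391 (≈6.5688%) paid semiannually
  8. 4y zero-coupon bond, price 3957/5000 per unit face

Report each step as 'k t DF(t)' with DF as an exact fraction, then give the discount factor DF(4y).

1 1/2 4899/5000
2 1 2343/2500
3 3/2 9101/10000
4 2 8719/10000
5 5/2 8511/10000
6 3 1617/2000
7 7/2 3989/5000
8 4 3957/5000
DF(4y) = 3957/5000 ≈ 0.791400

step 1 [0.5y] bond c/2=1/25: DF=(63687/62500 − 1/25·(0))/(1+1/25) = 4899/5000 ≈ 0.979800
step 2 [1y] swap r/2=314/9585: DF=(1 − 314/9585·(0.979800))/(1+314/9585) = 2343/2500 ≈ 0.937200
step 3 [1.5y] swap r/2=899/28271: DF=(1 − 899/28271·(0.979800+0.937200))/(1+899/28271) = 9101/10000 ≈ 0.910100
step 4 [2y] bond c/2=11/800: DF=(738209/800000 − 11/800·(0.979800+0.937200+0.910100))/(1+11/800) = 8719/10000 ≈ 0.871900
step 5 [2.5y] bond c/2=3/160: DF=(1498263/1600000 − 3/160·(0.979800+0.937200+0.910100+0.871900))/(1+3/160) = 8511/10000 ≈ 0.851100
step 6 [3y] swap r/2=1915/53586: DF=(1 − 1915/53586·(0.979800+0.937200+0.910100+0.871900+0.851100))/(1+1915/53586) = 1617/2000 ≈ 0.808500
step 7 [3.5y] swap r/2=1011/30782: DF=(1 − 1011/30782·(0.979800+0.937200+0.910100+0.871900+0.851100+0.808500))/(1+1011/30782) = 3989/5000 ≈ 0.797800
step 8 [4y] zero: DF = P = 3957/5000 ≈ 0.791400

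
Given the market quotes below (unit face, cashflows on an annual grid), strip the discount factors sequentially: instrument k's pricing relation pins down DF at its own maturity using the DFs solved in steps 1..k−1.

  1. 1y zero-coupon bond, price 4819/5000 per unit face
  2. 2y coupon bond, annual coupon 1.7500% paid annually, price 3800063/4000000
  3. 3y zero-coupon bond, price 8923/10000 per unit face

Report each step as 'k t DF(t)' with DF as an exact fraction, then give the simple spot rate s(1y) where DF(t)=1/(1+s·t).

step 1 [1y] zero: DF = P = 4819/5000 ≈ 0.963800
step 2 [2y] bond c/1=7/400: DF=(3800063/4000000 − 7/400·(0.963800))/(1+7/400) = 9171/10000 ≈ 0.917100
step 3 [3y] zero: DF = P = 8923/10000 ≈ 0.892300

1 1 4819/5000
2 2 9171/10000
3 3 8923/10000
s(1y) = (1/(4819/5000) − 1)/(1) = 181/4819 ≈ 3.7560%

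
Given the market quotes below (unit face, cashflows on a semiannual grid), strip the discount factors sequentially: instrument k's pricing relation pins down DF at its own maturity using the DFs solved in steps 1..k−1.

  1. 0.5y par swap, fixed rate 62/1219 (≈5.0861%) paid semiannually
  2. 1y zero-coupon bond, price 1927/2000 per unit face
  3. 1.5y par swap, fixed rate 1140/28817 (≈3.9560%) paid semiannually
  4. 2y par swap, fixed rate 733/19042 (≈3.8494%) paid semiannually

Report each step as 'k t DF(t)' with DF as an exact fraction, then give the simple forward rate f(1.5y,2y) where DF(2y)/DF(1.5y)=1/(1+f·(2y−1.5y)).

step 1 [0.5y] swap r/2=31/1219: DF=(1 − 31/1219·(0))/(1+31/1219) = 1219/1250 ≈ 0.975200
step 2 [1y] zero: DF = P = 1927/2000 ≈ 0.963500
step 3 [1.5y] swap r/2=570/28817: DF=(1 − 570/28817·(0.975200+0.963500))/(1+570/28817) = 943/1000 ≈ 0.943000
step 4 [2y] swap r/2=733/38084: DF=(1 − 733/38084·(0.975200+0.963500+0.943000))/(1+733/38084) = 9267/10000 ≈ 0.926700

1 1/2 1219/1250
2 1 1927/2000
3 3/2 943/1000
4 2 9267/10000
f(1.5y,2y) = ((943/1000)/(9267/10000) − 1)/(1/2) = 326/9267 ≈ 3.5179%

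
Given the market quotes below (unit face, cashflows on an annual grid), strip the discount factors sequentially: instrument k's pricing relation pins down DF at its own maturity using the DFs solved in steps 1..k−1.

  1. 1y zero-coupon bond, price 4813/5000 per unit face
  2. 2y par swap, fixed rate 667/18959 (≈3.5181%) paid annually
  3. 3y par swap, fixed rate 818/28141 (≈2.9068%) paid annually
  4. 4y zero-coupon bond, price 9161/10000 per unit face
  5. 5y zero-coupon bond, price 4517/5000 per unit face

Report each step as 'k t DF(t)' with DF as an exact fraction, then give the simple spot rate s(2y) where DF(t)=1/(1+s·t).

step 1 [1y] zero: DF = P = 4813/5000 ≈ 0.962600
step 2 [2y] swap r/1=667/18959: DF=(1 − 667/18959·(0.962600))/(1+667/18959) = 9333/10000 ≈ 0.933300
step 3 [3y] swap r/1=818/28141: DF=(1 − 818/28141·(0.962600+0.933300))/(1+818/28141) = 4591/5000 ≈ 0.918200
step 4 [4y] zero: DF = P = 9161/10000 ≈ 0.916100
step 5 [5y] zero: DF = P = 4517/5000 ≈ 0.903400

1 1 4813/5000
2 2 9333/10000
3 3 4591/5000
4 4 9161/10000
5 5 4517/5000
s(2y) = (1/(9333/10000) − 1)/(2) = 667/18666 ≈ 3.5733%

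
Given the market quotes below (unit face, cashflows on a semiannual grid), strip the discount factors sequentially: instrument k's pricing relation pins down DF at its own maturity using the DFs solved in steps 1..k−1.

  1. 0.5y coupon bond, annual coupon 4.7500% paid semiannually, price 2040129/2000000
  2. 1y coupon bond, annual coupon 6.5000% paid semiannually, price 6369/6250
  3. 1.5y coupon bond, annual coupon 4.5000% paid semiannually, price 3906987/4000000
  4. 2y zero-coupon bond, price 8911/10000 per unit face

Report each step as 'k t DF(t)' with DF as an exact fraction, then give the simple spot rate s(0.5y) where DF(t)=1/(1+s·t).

1 1/2 2491/2500
2 1 2389/2500
3 3/2 9123/10000
4 2 8911/10000
s(0.5y) = (1/(2491/2500) − 1)/(1/2) = 18/2491 ≈ 0.7226%

step 1 [0.5y] bond c/2=19/800: DF=(2040129/2000000 − 19/800·(0))/(1+19/800) = 2491/2500 ≈ 0.996400
step 2 [1y] bond c/2=13/400: DF=(6369/6250 − 13/400·(0.996400))/(1+13/400) = 2389/2500 ≈ 0.955600
step 3 [1.5y] bond c/2=9/400: DF=(3906987/4000000 − 9/400·(0.996400+0.955600))/(1+9/400) = 9123/10000 ≈ 0.912300
step 4 [2y] zero: DF = P = 8911/10000 ≈ 0.891100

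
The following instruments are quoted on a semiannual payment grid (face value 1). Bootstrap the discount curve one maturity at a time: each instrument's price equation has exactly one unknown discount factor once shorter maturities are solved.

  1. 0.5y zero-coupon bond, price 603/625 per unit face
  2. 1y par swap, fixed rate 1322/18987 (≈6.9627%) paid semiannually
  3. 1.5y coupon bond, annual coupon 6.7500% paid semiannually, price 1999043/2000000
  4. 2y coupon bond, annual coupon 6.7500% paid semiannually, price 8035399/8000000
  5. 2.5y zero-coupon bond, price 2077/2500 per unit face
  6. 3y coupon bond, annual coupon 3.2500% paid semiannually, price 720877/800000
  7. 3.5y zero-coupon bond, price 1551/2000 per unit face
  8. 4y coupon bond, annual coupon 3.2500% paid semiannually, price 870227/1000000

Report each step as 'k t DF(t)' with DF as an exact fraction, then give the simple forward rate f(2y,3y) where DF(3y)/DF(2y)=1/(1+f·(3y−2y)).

1 1/2 603/625
2 1 9339/10000
3 3/2 9049/10000
4 2 8801/10000
5 5/2 2077/2500
6 3 1629/2000
7 7/2 1551/2000
8 4 7587/10000
f(2y,3y) = ((8801/10000)/(1629/2000) − 1)/(1) = 656/8145 ≈ 8.0540%

step 1 [0.5y] zero: DF = P = 603/625 ≈ 0.964800
step 2 [1y] swap r/2=661/18987: DF=(1 − 661/18987·(0.964800))/(1+661/18987) = 9339/10000 ≈ 0.933900
step 3 [1.5y] bond c/2=27/800: DF=(1999043/2000000 − 27/800·(0.964800+0.933900))/(1+27/800) = 9049/10000 ≈ 0.904900
step 4 [2y] bond c/2=27/800: DF=(8035399/8000000 − 27/800·(0.964800+0.933900+0.904900))/(1+27/800) = 8801/10000 ≈ 0.880100
step 5 [2.5y] zero: DF = P = 2077/2500 ≈ 0.830800
step 6 [3y] bond c/2=13/800: DF=(720877/800000 − 13/800·(0.964800+0.933900+0.904900+0.880100+0.830800))/(1+13/800) = 1629/2000 ≈ 0.814500
step 7 [3.5y] zero: DF = P = 1551/2000 ≈ 0.775500
step 8 [4y] bond c/2=13/800: DF=(870227/1000000 − 13/800·(0.964800+0.933900+0.904900+0.880100+0.830800+0.814500+0.775500))/(1+13/800) = 7587/10000 ≈ 0.758700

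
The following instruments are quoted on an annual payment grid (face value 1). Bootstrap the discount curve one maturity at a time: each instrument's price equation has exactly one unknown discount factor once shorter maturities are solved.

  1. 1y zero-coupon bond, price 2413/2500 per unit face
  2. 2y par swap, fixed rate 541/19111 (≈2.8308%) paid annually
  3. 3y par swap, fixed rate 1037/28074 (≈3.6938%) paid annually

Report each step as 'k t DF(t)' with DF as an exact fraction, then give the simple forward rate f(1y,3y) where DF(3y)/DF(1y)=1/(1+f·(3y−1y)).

1 1 2413/2500
2 2 9459/10000
3 3 8963/10000
f(1y,3y) = ((2413/2500)/(8963/10000) − 1)/(2) = 689/17926 ≈ 3.8436%

step 1 [1y] zero: DF = P = 2413/2500 ≈ 0.965200
step 2 [2y] swap r/1=541/19111: DF=(1 − 541/19111·(0.965200))/(1+541/19111) = 9459/10000 ≈ 0.945900
step 3 [3y] swap r/1=1037/28074: DF=(1 − 1037/28074·(0.965200+0.945900))/(1+1037/28074) = 8963/10000 ≈ 0.896300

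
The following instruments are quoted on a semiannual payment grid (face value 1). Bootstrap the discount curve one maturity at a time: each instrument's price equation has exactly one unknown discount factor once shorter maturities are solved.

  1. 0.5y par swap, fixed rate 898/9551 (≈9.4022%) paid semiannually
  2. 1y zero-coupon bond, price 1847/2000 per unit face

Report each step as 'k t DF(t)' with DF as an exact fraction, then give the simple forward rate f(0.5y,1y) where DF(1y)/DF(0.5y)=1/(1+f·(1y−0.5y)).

step 1 [0.5y] swap r/2=449/9551: DF=(1 − 449/9551·(0))/(1+449/9551) = 9551/10000 ≈ 0.955100
step 2 [1y] zero: DF = P = 1847/2000 ≈ 0.923500

1 1/2 9551/10000
2 1 1847/2000
f(0.5y,1y) = ((9551/10000)/(1847/2000) − 1)/(1/2) = 632/9235 ≈ 6.8435%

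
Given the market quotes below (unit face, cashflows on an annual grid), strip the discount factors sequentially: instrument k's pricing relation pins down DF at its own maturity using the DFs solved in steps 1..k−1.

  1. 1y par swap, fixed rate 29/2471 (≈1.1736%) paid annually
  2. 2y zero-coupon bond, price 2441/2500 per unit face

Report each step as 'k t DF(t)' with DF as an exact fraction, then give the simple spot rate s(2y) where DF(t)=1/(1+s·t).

step 1 [1y] swap r/1=29/2471: DF=(1 − 29/2471·(0))/(1+29/2471) = 2471/2500 ≈ 0.988400
step 2 [2y] zero: DF = P = 2441/2500 ≈ 0.976400

1 1 2471/2500
2 2 2441/2500
s(2y) = (1/(2441/2500) − 1)/(2) = 59/4882 ≈ 1.2085%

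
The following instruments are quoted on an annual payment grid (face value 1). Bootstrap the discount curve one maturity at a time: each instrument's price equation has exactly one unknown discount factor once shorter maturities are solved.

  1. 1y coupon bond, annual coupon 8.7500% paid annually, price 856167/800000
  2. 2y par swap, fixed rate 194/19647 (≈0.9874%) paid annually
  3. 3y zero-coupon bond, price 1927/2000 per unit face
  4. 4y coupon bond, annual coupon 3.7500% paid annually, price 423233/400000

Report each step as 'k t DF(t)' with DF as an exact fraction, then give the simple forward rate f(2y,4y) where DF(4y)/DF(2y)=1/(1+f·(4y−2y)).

1 1 9841/10000
2 2 4903/5000
3 3 1927/2000
4 4 457/500
f(2y,4y) = ((4903/5000)/(457/500) − 1)/(2) = 333/9140 ≈ 3.6433%

step 1 [1y] bond c/1=7/80: DF=(856167/800000 − 7/80·(0))/(1+7/80) = 9841/10000 ≈ 0.984100
step 2 [2y] swap r/1=194/19647: DF=(1 − 194/19647·(0.984100))/(1+194/19647) = 4903/5000 ≈ 0.980600
step 3 [3y] zero: DF = P = 1927/2000 ≈ 0.963500
step 4 [4y] bond c/1=3/80: DF=(423233/400000 − 3/80·(0.984100+0.980600+0.963500))/(1+3/80) = 457/500 ≈ 0.914000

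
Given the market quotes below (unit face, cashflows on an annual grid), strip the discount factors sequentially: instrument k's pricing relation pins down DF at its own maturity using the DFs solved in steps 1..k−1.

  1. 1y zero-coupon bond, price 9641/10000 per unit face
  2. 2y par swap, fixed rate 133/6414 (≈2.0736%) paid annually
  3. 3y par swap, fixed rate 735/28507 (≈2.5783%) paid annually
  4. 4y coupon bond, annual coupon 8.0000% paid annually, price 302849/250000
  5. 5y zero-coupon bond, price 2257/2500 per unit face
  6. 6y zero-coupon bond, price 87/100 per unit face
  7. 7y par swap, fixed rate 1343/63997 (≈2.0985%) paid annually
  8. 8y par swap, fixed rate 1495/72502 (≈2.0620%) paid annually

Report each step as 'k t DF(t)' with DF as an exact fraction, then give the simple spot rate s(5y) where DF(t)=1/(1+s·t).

1 1 9641/10000
2 2 9601/10000
3 3 1853/2000
4 4 1821/2000
5 5 2257/2500
6 6 87/100
7 7 8657/10000
8 8 1701/2000
s(5y) = (1/(2257/2500) − 1)/(5) = 243/11285 ≈ 2.1533%

step 1 [1y] zero: DF = P = 9641/10000 ≈ 0.964100
step 2 [2y] swap r/1=133/6414: DF=(1 − 133/6414·(0.964100))/(1+133/6414) = 9601/10000 ≈ 0.960100
step 3 [3y] swap r/1=735/28507: DF=(1 − 735/28507·(0.964100+0.960100))/(1+735/28507) = 1853/2000 ≈ 0.926500
step 4 [4y] bond c/1=2/25: DF=(302849/250000 − 2/25·(0.964100+0.960100+0.926500))/(1+2/25) = 1821/2000 ≈ 0.910500
step 5 [5y] zero: DF = P = 2257/2500 ≈ 0.902800
step 6 [6y] zero: DF = P = 87/100 ≈ 0.870000
step 7 [7y] swap r/1=1343/63997: DF=(1 − 1343/63997·(0.964100+0.960100+0.926500+0.910500+0.902800+0.870000))/(1+1343/63997) = 8657/10000 ≈ 0.865700
step 8 [8y] swap r/1=1495/72502: DF=(1 − 1495/72502·(0.964100+0.960100+0.926500+0.910500+0.902800+0.870000+0.865700))/(1+1495/72502) = 1701/2000 ≈ 0.850500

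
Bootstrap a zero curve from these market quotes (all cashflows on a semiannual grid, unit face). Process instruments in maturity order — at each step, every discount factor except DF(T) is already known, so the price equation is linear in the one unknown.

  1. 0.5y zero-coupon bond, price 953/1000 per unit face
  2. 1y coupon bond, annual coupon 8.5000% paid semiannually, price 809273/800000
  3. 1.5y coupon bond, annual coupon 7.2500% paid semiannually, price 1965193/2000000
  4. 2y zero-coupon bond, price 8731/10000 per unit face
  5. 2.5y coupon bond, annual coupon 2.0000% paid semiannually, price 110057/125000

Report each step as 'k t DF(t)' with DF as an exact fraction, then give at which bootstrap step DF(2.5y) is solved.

step 1 [0.5y] zero: DF = P = 953/1000 ≈ 0.953000
step 2 [1y] bond c/2=17/400: DF=(809273/800000 − 17/400·(0.953000))/(1+17/400) = 1863/2000 ≈ 0.931500
step 3 [1.5y] bond c/2=29/800: DF=(1965193/2000000 − 29/800·(0.953000+0.931500))/(1+29/800) = 8823/10000 ≈ 0.882300
step 4 [2y] zero: DF = P = 8731/10000 ≈ 0.873100
step 5 [2.5y] bond c/2=1/100: DF=(110057/125000 − 1/100·(0.953000+0.931500+0.882300+0.873100))/(1+1/100) = 8357/10000 ≈ 0.835700

1 1/2 953/1000
2 1 1863/2000
3 3/2 8823/10000
4 2 8731/10000
5 5/2 8357/10000
DF(2.5y) is solved at step 5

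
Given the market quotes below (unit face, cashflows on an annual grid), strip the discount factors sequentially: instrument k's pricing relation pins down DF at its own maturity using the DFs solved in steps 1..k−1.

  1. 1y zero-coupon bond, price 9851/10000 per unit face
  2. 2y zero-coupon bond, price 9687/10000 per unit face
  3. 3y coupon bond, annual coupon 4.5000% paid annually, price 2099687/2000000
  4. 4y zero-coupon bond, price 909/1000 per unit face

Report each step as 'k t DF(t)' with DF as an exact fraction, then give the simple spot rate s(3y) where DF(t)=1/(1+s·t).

step 1 [1y] zero: DF = P = 9851/10000 ≈ 0.985100
step 2 [2y] zero: DF = P = 9687/10000 ≈ 0.968700
step 3 [3y] bond c/1=9/200: DF=(2099687/2000000 − 9/200·(0.985100+0.968700))/(1+9/200) = 1841/2000 ≈ 0.920500
step 4 [4y] zero: DF = P = 909/1000 ≈ 0.909000

1 1 9851/10000
2 2 9687/10000
3 3 1841/2000
4 4 909/1000
s(3y) = (1/(1841/2000) − 1)/(3) = 53/1841 ≈ 2.8789%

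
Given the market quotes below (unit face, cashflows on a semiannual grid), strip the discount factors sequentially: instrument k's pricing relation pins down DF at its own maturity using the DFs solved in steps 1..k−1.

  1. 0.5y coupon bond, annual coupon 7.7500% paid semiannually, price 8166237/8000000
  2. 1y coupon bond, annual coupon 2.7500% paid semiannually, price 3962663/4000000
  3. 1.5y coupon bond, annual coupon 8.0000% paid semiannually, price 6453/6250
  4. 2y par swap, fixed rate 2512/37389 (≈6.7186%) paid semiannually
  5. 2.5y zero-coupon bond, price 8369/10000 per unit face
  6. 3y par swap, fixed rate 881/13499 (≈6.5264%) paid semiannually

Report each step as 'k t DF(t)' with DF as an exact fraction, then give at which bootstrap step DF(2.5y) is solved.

1 1/2 9827/10000
2 1 9639/10000
3 3/2 9179/10000
4 2 1093/1250
5 5/2 8369/10000
6 3 4119/5000
DF(2.5y) is solved at step 5

step 1 [0.5y] bond c/2=31/800: DF=(8166237/8000000 − 31/800·(0))/(1+31/800) = 9827/10000 ≈ 0.982700
step 2 [1y] bond c/2=11/800: DF=(3962663/4000000 − 11/800·(0.982700))/(1+11/800) = 9639/10000 ≈ 0.963900
step 3 [1.5y] bond c/2=1/25: DF=(6453/6250 − 1/25·(0.982700+0.963900))/(1+1/25) = 9179/10000 ≈ 0.917900
step 4 [2y] swap r/2=1256/37389: DF=(1 − 1256/37389·(0.982700+0.963900+0.917900))/(1+1256/37389) = 1093/1250 ≈ 0.874400
step 5 [2.5y] zero: DF = P = 8369/10000 ≈ 0.836900
step 6 [3y] swap r/2=881/26998: DF=(1 − 881/26998·(0.982700+0.963900+0.917900+0.874400+0.836900))/(1+881/26998) = 4119/5000 ≈ 0.823800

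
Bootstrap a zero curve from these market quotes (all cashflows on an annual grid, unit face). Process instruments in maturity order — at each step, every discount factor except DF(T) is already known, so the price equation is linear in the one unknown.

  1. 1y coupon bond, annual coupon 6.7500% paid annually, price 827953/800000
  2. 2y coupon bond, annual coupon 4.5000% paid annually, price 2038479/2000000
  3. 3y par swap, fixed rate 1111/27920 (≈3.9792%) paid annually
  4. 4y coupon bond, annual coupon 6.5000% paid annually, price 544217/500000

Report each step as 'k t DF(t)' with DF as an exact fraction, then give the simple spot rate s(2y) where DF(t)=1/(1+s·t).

step 1 [1y] bond c/1=27/400: DF=(827953/800000 − 27/400·(0))/(1+27/400) = 1939/2000 ≈ 0.969500
step 2 [2y] bond c/1=9/200: DF=(2038479/2000000 − 9/200·(0.969500))/(1+9/200) = 1167/1250 ≈ 0.933600
step 3 [3y] swap r/1=1111/27920: DF=(1 − 1111/27920·(0.969500+0.933600))/(1+1111/27920) = 8889/10000 ≈ 0.888900
step 4 [4y] bond c/1=13/200: DF=(544217/500000 − 13/200·(0.969500+0.933600+0.888900))/(1+13/200) = 2129/2500 ≈ 0.851600

1 1 1939/2000
2 2 1167/1250
3 3 8889/10000
4 4 2129/2500
s(2y) = (1/(1167/1250) − 1)/(2) = 83/2334 ≈ 3.5561%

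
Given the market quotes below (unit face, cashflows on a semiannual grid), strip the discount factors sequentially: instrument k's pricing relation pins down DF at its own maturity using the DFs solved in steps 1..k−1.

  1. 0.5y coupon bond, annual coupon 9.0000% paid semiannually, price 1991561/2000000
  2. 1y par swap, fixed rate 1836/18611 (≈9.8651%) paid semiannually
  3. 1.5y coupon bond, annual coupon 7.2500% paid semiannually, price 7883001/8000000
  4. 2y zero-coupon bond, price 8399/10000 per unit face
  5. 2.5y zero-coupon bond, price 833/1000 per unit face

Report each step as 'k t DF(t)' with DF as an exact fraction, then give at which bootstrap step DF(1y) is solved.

step 1 [0.5y] bond c/2=9/200: DF=(1991561/2000000 − 9/200·(0))/(1+9/200) = 9529/10000 ≈ 0.952900
step 2 [1y] swap r/2=918/18611: DF=(1 − 918/18611·(0.952900))/(1+918/18611) = 4541/5000 ≈ 0.908200
step 3 [1.5y] bond c/2=29/800: DF=(7883001/8000000 − 29/800·(0.952900+0.908200))/(1+29/800) = 4429/5000 ≈ 0.885800
step 4 [2y] zero: DF = P = 8399/10000 ≈ 0.839900
step 5 [2.5y] zero: DF = P = 833/1000 ≈ 0.833000

1 1/2 9529/10000
2 1 4541/5000
3 3/2 4429/5000
4 2 8399/10000
5 5/2 833/1000
DF(1y) is solved at step 2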